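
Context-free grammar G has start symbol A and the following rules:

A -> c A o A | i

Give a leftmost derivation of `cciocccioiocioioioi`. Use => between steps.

A => cAoA   [A -> c A o A]
cAoA => ccAoAoA   [A -> c A o A]
ccAoAoA => ccioAoA   [A -> i]
ccioAoA => cciocAoAoA   [A -> c A o A]
cciocAoAoA => ccioccAoAoAoA   [A -> c A o A]
ccioccAoAoAoA => cciocccAoAoAoAoA   [A -> c A o A]
cciocccAoAoAoAoA => cciocccioAoAoAoA   [A -> i]
cciocccioAoAoAoA => cciocccioioAoAoA   [A -> i]
cciocccioioAoAoA => cciocccioiocAoAoAoA   [A -> c A o A]
cciocccioiocAoAoAoA => cciocccioiocioAoAoA   [A -> i]
cciocccioiocioAoAoA => cciocccioiocioioAoA   [A -> i]
cciocccioiocioioAoA => cciocccioiocioioioA   [A -> i]
cciocccioiocioioioA => cciocccioiocioioioi   [A -> i]

A => cAoA => ccAoAoA => ccioAoA => cciocAoAoA => ccioccAoAoAoA => cciocccAoAoAoAoA => cciocccioAoAoAoA => cciocccioioAoAoA => cciocccioiocAoAoAoA => cciocccioiocioAoAoA => cciocccioiocioioAoA => cciocccioiocioioioA => cciocccioiocioioioi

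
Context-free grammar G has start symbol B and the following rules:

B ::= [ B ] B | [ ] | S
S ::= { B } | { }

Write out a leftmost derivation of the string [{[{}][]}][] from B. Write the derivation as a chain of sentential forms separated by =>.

B => [B]B   [B ::= [ B ] B]
[B]B => [S]B   [B ::= S]
[S]B => [{B}]B   [S ::= { B }]
[{B}]B => [{[B]B}]B   [B ::= [ B ] B]
[{[B]B}]B => [{[S]B}]B   [B ::= S]
[{[S]B}]B => [{[{}]B}]B   [S ::= { }]
[{[{}]B}]B => [{[{}][]}]B   [B ::= [ ]]
[{[{}][]}]B => [{[{}][]}][]   [B ::= [ ]]

B => [B]B => [S]B => [{B}]B => [{[B]B}]B => [{[S]B}]B => [{[{}]B}]B => [{[{}][]}]B => [{[{}][]}][]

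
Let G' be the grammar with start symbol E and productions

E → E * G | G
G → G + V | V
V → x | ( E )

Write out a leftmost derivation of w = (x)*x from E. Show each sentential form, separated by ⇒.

E ⇒ E*G   [E → E * G]
E*G ⇒ G*G   [E → G]
G*G ⇒ V*G   [G → V]
V*G ⇒ (E)*G   [V → ( E )]
(E)*G ⇒ (G)*G   [E → G]
(G)*G ⇒ (V)*G   [G → V]
(V)*G ⇒ (x)*G   [V → x]
(x)*G ⇒ (x)*V   [G → V]
(x)*V ⇒ (x)*x   [V → x]

E ⇒ E*G ⇒ G*G ⇒ V*G ⇒ (E)*G ⇒ (G)*G ⇒ (V)*G ⇒ (x)*G ⇒ (x)*V ⇒ (x)*x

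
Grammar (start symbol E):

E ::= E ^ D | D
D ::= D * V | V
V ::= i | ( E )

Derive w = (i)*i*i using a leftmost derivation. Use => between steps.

E=>D=>D*V=>D*V*V=>V*V*V=>(E)*V*V=>(D)*V*V=>(V)*V*V=>(i)*V*V=>(i)*i*V=>(i)*i*i

E => D   [E ::= D]
D => D*V   [D ::= D * V]
D*V => D*V*V   [D ::= D * V]
D*V*V => V*V*V   [D ::= V]
V*V*V => (E)*V*V   [V ::= ( E )]
(E)*V*V => (D)*V*V   [E ::= D]
(D)*V*V => (V)*V*V   [D ::= V]
(V)*V*V => (i)*V*V   [V ::= i]
(i)*V*V => (i)*i*V   [V ::= i]
(i)*i*V => (i)*i*i   [V ::= i]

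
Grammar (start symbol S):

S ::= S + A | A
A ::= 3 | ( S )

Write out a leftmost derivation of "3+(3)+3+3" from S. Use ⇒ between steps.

S ⇒ S+A ⇒ S+A+A ⇒ S+A+A+A ⇒ A+A+A+A ⇒ 3+A+A+A ⇒ 3+(S)+A+A ⇒ 3+(A)+A+A ⇒ 3+(3)+A+A ⇒ 3+(3)+3+A ⇒ 3+(3)+3+3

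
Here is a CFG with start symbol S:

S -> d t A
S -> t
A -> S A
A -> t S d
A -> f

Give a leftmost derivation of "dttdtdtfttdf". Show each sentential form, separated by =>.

S=>dtA=>dtSA=>dttA=>dttSA=>dttdtAA=>dttdtSAA=>dttdtdtAAA=>dttdtdtfAA=>dttdtdtftSdA=>dttdtdtfttdA=>dttdtdtfttdf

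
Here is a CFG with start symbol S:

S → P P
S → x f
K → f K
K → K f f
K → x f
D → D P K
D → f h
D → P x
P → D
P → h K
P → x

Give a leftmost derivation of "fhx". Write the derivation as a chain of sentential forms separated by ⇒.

S⇒PP⇒DP⇒fhP⇒fhx

S ⇒ PP   [S → P P]
PP ⇒ DP   [P → D]
DP ⇒ fhP   [D → f h]
fhP ⇒ fhx   [P → x]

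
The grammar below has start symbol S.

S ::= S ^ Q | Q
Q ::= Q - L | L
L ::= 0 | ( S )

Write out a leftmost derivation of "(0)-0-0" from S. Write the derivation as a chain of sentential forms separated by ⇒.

S⇒Q⇒Q-L⇒Q-L-L⇒L-L-L⇒(S)-L-L⇒(Q)-L-L⇒(L)-L-L⇒(0)-L-L⇒(0)-0-L⇒(0)-0-0

S ⇒ Q   [S ::= Q]
Q ⇒ Q-L   [Q ::= Q - L]
Q-L ⇒ Q-L-L   [Q ::= Q - L]
Q-L-L ⇒ L-L-L   [Q ::= L]
L-L-L ⇒ (S)-L-L   [L ::= ( S )]
(S)-L-L ⇒ (Q)-L-L   [S ::= Q]
(Q)-L-L ⇒ (L)-L-L   [Q ::= L]
(L)-L-L ⇒ (0)-L-L   [L ::= 0]
(0)-L-L ⇒ (0)-0-L   [L ::= 0]
(0)-0-L ⇒ (0)-0-0   [L ::= 0]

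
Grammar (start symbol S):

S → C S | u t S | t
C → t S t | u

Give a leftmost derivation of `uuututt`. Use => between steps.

S => CS => uS => uCS => uuS => uuutS => uuututS => uuututt

S => CS   [S → C S]
CS => uS   [C → u]
uS => uCS   [S → C S]
uCS => uuS   [C → u]
uuS => uuutS   [S → u t S]
uuutS => uuututS   [S → u t S]
uuututS => uuututt   [S → t]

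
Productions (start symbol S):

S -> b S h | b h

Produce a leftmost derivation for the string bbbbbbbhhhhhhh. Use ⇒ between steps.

S ⇒ bSh ⇒ bbShh ⇒ bbbShhh ⇒ bbbbShhhh ⇒ bbbbbShhhhh ⇒ bbbbbbShhhhhh ⇒ bbbbbbbhhhhhhh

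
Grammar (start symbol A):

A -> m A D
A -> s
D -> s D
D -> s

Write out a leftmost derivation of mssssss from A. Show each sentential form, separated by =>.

A=>mAD=>msD=>mssD=>msssD=>mssssD=>msssssD=>mssssss

A => mAD   [A -> m A D]
mAD => msD   [A -> s]
msD => mssD   [D -> s D]
mssD => msssD   [D -> s D]
msssD => mssssD   [D -> s D]
mssssD => msssssD   [D -> s D]
msssssD => mssssss   [D -> s]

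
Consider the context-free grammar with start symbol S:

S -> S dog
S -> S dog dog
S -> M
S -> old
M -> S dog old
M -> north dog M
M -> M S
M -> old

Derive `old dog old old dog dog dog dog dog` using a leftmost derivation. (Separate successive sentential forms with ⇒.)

S ⇒ S dog dog ⇒ M dog dog ⇒ M S dog dog ⇒ S dog old S dog dog ⇒ M dog old S dog dog ⇒ old dog old S dog dog ⇒ old dog old S dog dog dog dog ⇒ old dog old S dog dog dog dog dog ⇒ old dog old old dog dog dog dog dog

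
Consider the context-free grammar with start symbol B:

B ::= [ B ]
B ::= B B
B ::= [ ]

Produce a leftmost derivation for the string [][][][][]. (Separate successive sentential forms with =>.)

B => BB => []B => []BB => []BBB => []BBBB => [][]BBB => [][][]BB => [][][][]B => [][][][][]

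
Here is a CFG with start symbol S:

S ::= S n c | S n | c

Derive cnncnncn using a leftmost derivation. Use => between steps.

S => Sn   [S ::= S n]
Sn => Sncn   [S ::= S n c]
Sncn => Snncn   [S ::= S n]
Snncn => Sncnncn   [S ::= S n c]
Sncnncn => Snncnncn   [S ::= S n]
Snncnncn => cnncnncn   [S ::= c]

S=>Sn=>Sncn=>Snncn=>Sncnncn=>Snncnncn=>cnncnncn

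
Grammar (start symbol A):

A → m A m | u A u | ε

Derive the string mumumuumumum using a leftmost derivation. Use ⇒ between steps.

A ⇒ mAm ⇒ muAum ⇒ mumAmum ⇒ mumuAumum ⇒ mumumAmumum ⇒ mumumuAumumum ⇒ mumumuumumum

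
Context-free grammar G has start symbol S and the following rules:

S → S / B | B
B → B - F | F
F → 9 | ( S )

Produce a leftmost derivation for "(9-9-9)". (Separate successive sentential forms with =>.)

S => B => F => (S) => (B) => (B-F) => (B-F-F) => (F-F-F) => (9-F-F) => (9-9-F) => (9-9-9)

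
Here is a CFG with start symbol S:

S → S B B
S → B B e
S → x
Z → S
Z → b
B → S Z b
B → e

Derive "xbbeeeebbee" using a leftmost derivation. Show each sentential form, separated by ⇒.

S ⇒ BBe   [S → B B e]
BBe ⇒ SZbBe   [B → S Z b]
SZbBe ⇒ SBBZbBe   [S → S B B]
SBBZbBe ⇒ BBeBBZbBe   [S → B B e]
BBeBBZbBe ⇒ SZbBeBBZbBe   [B → S Z b]
SZbBeBBZbBe ⇒ xZbBeBBZbBe   [S → x]
xZbBeBBZbBe ⇒ xbbBeBBZbBe   [Z → b]
xbbBeBBZbBe ⇒ xbbeeBBZbBe   [B → e]
xbbeeBBZbBe ⇒ xbbeeeBZbBe   [B → e]
xbbeeeBZbBe ⇒ xbbeeeeZbBe   [B → e]
xbbeeeeZbBe ⇒ xbbeeeebbBe   [Z → b]
xbbeeeebbBe ⇒ xbbeeeebbee   [B → e]

S ⇒ BBe ⇒ SZbBe ⇒ SBBZbBe ⇒ BBeBBZbBe ⇒ SZbBeBBZbBe ⇒ xZbBeBBZbBe ⇒ xbbBeBBZbBe ⇒ xbbeeBBZbBe ⇒ xbbeeeBZbBe ⇒ xbbeeeeZbBe ⇒ xbbeeeebbBe ⇒ xbbeeeebbee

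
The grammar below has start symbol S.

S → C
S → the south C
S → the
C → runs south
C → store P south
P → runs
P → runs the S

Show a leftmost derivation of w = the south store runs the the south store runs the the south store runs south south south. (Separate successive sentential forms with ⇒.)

S ⇒ the south C ⇒ the south store P south ⇒ the south store runs the S south ⇒ the south store runs the the south C south ⇒ the south store runs the the south store P south south ⇒ the south store runs the the south store runs the S south south ⇒ the south store runs the the south store runs the the south C south south ⇒ the south store runs the the south store runs the the south store P south south south ⇒ the south store runs the the south store runs the the south store runs south south south

S ⇒ the south C   [S → the south C]
the south C ⇒ the south store P south   [C → store P south]
the south store P south ⇒ the south store runs the S south   [P → runs the S]
the south store runs the S south ⇒ the south store runs the the south C south   [S → the south C]
the south store runs the the south C south ⇒ the south store runs the the south store P south south   [C → store P south]
the south store runs the the south store P south south ⇒ the south store runs the the south store runs the S south south   [P → runs the S]
the south store runs the the south store runs the S south south ⇒ the south store runs the the south store runs the the south C south south   [S → the south C]
the south store runs the the south store runs the the south C south south ⇒ the south store runs the the south store runs the the south store P south south south   [C → store P south]
the south store runs the the south store runs the the south store P south south south ⇒ the south store runs the the south store runs the the south store runs south south south   [P → runs]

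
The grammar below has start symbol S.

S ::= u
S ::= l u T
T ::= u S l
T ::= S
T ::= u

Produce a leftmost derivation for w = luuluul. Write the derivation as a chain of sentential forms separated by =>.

S => luT   [S ::= l u T]
luT => luuSl   [T ::= u S l]
luuSl => luuluTl   [S ::= l u T]
luuluTl => luuluSl   [T ::= S]
luuluSl => luuluul   [S ::= u]

S => luT => luuSl => luuluTl => luuluSl => luuluul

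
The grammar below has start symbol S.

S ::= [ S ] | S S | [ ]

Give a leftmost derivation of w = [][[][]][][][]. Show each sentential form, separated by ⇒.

S ⇒ SS   [S ::= S S]
SS ⇒ SSS   [S ::= S S]
SSS ⇒ []SS   [S ::= [ ]]
[]SS ⇒ []SSS   [S ::= S S]
[]SSS ⇒ []SSSS   [S ::= S S]
[]SSSS ⇒ [][S]SSS   [S ::= [ S ]]
[][S]SSS ⇒ [][SS]SSS   [S ::= S S]
[][SS]SSS ⇒ [][[]S]SSS   [S ::= [ ]]
[][[]S]SSS ⇒ [][[][]]SSS   [S ::= [ ]]
[][[][]]SSS ⇒ [][[][]][]SS   [S ::= [ ]]
[][[][]][]SS ⇒ [][[][]][][]S   [S ::= [ ]]
[][[][]][][]S ⇒ [][[][]][][][]   [S ::= [ ]]

S⇒SS⇒SSS⇒[]SS⇒[]SSS⇒[]SSSS⇒[][S]SSS⇒[][SS]SSS⇒[][[]S]SSS⇒[][[][]]SSS⇒[][[][]][]SS⇒[][[][]][][]S⇒[][[][]][][][]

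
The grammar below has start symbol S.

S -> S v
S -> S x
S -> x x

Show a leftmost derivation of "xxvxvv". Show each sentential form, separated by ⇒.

S ⇒ Sv ⇒ Svv ⇒ Sxvv ⇒ Svxvv ⇒ xxvxvv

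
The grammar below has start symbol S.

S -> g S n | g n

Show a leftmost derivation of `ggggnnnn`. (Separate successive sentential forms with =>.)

S => gSn   [S -> g S n]
gSn => ggSnn   [S -> g S n]
ggSnn => gggSnnn   [S -> g S n]
gggSnnn => ggggnnnn   [S -> g n]

S => gSn => ggSnn => gggSnnn => ggggnnnn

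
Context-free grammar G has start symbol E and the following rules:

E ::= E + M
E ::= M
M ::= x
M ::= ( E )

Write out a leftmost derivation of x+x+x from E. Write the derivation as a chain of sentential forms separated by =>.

E => E+M   [E ::= E + M]
E+M => E+M+M   [E ::= E + M]
E+M+M => M+M+M   [E ::= M]
M+M+M => x+M+M   [M ::= x]
x+M+M => x+x+M   [M ::= x]
x+x+M => x+x+x   [M ::= x]

E => E+M => E+M+M => M+M+M => x+M+M => x+x+M => x+x+x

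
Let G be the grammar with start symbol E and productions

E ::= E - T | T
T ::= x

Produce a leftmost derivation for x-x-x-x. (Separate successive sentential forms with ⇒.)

E ⇒ E-T ⇒ E-T-T ⇒ E-T-T-T ⇒ T-T-T-T ⇒ x-T-T-T ⇒ x-x-T-T ⇒ x-x-x-T ⇒ x-x-x-x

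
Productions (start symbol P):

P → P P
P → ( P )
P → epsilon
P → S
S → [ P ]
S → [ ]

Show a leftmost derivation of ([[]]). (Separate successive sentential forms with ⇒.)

P ⇒ PP   [P → P P]
PP ⇒ (P)P   [P → ( P )]
(P)P ⇒ (S)P   [P → S]
(S)P ⇒ ([P])P   [S → [ P ]]
([P])P ⇒ ([S])P   [P → S]
([S])P ⇒ ([[]])P   [S → [ ]]
([[]])P ⇒ ([[]])   [P → epsilon]

P ⇒ PP ⇒ (P)P ⇒ (S)P ⇒ ([P])P ⇒ ([S])P ⇒ ([[]])P ⇒ ([[]])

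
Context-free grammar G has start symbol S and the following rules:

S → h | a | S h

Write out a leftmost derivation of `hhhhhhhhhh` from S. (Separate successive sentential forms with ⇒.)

S ⇒ Sh   [S → S h]
Sh ⇒ Shh   [S → S h]
Shh ⇒ Shhh   [S → S h]
Shhh ⇒ Shhhh   [S → S h]
Shhhh ⇒ Shhhhh   [S → S h]
Shhhhh ⇒ Shhhhhh   [S → S h]
Shhhhhh ⇒ Shhhhhhh   [S → S h]
Shhhhhhh ⇒ Shhhhhhhh   [S → S h]
Shhhhhhhh ⇒ Shhhhhhhhh   [S → S h]
Shhhhhhhhh ⇒ hhhhhhhhhh   [S → h]

S ⇒ Sh ⇒ Shh ⇒ Shhh ⇒ Shhhh ⇒ Shhhhh ⇒ Shhhhhh ⇒ Shhhhhhh ⇒ Shhhhhhhh ⇒ Shhhhhhhhh ⇒ hhhhhhhhhh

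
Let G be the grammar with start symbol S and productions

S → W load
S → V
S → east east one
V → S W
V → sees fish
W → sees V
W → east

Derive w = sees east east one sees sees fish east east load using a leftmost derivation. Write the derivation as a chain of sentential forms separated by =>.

S => W load => sees V load => sees S W load => sees V W load => sees S W W load => sees V W W load => sees S W W W load => sees east east one W W W load => sees east east one sees V W W load => sees east east one sees sees fish W W load => sees east east one sees sees fish east W load => sees east east one sees sees fish east east load

S => W load   [S → W load]
W load => sees V load   [W → sees V]
sees V load => sees S W load   [V → S W]
sees S W load => sees V W load   [S → V]
sees V W load => sees S W W load   [V → S W]
sees S W W load => sees V W W load   [S → V]
sees V W W load => sees S W W W load   [V → S W]
sees S W W W load => sees east east one W W W load   [S → east east one]
sees east east one W W W load => sees east east one sees V W W load   [W → sees V]
sees east east one sees V W W load => sees east east one sees sees fish W W load   [V → sees fish]
sees east east one sees sees fish W W load => sees east east one sees sees fish east W load   [W → east]
sees east east one sees sees fish east W load => sees east east one sees sees fish east east load   [W → east]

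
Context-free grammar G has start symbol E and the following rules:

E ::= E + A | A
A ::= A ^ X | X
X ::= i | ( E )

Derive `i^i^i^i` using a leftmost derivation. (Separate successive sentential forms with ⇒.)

E⇒A⇒A^X⇒A^X^X⇒A^X^X^X⇒X^X^X^X⇒i^X^X^X⇒i^i^X^X⇒i^i^i^X⇒i^i^i^i

E ⇒ A   [E ::= A]
A ⇒ A^X   [A ::= A ^ X]
A^X ⇒ A^X^X   [A ::= A ^ X]
A^X^X ⇒ A^X^X^X   [A ::= A ^ X]
A^X^X^X ⇒ X^X^X^X   [A ::= X]
X^X^X^X ⇒ i^X^X^X   [X ::= i]
i^X^X^X ⇒ i^i^X^X   [X ::= i]
i^i^X^X ⇒ i^i^i^X   [X ::= i]
i^i^i^X ⇒ i^i^i^i   [X ::= i]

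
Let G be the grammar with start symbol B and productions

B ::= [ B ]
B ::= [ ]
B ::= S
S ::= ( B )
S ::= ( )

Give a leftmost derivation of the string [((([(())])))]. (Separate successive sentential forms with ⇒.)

B ⇒ [B]   [B ::= [ B ]]
[B] ⇒ [S]   [B ::= S]
[S] ⇒ [(B)]   [S ::= ( B )]
[(B)] ⇒ [(S)]   [B ::= S]
[(S)] ⇒ [((B))]   [S ::= ( B )]
[((B))] ⇒ [((S))]   [B ::= S]
[((S))] ⇒ [(((B)))]   [S ::= ( B )]
[(((B)))] ⇒ [((([B])))]   [B ::= [ B ]]
[((([B])))] ⇒ [((([S])))]   [B ::= S]
[((([S])))] ⇒ [((([(B)])))]   [S ::= ( B )]
[((([(B)])))] ⇒ [((([(S)])))]   [B ::= S]
[((([(S)])))] ⇒ [((([(())])))]   [S ::= ( )]

B⇒[B]⇒[S]⇒[(B)]⇒[(S)]⇒[((B))]⇒[((S))]⇒[(((B)))]⇒[((([B])))]⇒[((([S])))]⇒[((([(B)])))]⇒[((([(S)])))]⇒[((([(())])))]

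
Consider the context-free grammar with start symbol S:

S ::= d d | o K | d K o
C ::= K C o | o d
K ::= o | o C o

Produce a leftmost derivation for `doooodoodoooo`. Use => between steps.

S => dKo   [S ::= d K o]
dKo => doCoo   [K ::= o C o]
doCoo => doKCooo   [C ::= K C o]
doKCooo => dooCooo   [K ::= o]
dooCooo => dooKCoooo   [C ::= K C o]
dooKCoooo => doooCoCoooo   [K ::= o C o]
doooCoCoooo => doooodoCoooo   [C ::= o d]
doooodoCoooo => doooodoodoooo   [C ::= o d]

S => dKo => doCoo => doKCooo => dooCooo => dooKCoooo => doooCoCoooo => doooodoCoooo => doooodoodoooo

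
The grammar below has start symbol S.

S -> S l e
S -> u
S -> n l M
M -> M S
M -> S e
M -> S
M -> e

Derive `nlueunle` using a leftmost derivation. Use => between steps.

S => nlM => nlMS => nlMSS => nlSeSS => nlueSS => nlueuS => nlueunlM => nlueunle

S => nlM   [S -> n l M]
nlM => nlMS   [M -> M S]
nlMS => nlMSS   [M -> M S]
nlMSS => nlSeSS   [M -> S e]
nlSeSS => nlueSS   [S -> u]
nlueSS => nlueuS   [S -> u]
nlueuS => nlueunlM   [S -> n l M]
nlueunlM => nlueunle   [M -> e]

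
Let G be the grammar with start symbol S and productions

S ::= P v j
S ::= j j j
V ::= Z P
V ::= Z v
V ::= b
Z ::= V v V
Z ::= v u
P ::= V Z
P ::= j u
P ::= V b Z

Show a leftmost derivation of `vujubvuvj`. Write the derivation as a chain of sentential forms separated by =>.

S=>Pvj=>VbZvj=>ZPbZvj=>vuPbZvj=>vujubZvj=>vujubvuvj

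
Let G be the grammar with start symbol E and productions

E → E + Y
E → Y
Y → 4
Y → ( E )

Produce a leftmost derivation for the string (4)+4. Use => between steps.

E => E+Y => Y+Y => (E)+Y => (Y)+Y => (4)+Y => (4)+4

E => E+Y   [E → E + Y]
E+Y => Y+Y   [E → Y]
Y+Y => (E)+Y   [Y → ( E )]
(E)+Y => (Y)+Y   [E → Y]
(Y)+Y => (4)+Y   [Y → 4]
(4)+Y => (4)+4   [Y → 4]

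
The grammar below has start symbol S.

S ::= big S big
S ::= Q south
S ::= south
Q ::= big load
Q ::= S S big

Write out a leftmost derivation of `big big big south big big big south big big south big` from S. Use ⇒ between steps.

S ⇒ big S big ⇒ big Q south big ⇒ big S S big south big ⇒ big big S big S big south big ⇒ big big big S big big S big south big ⇒ big big big south big big S big south big ⇒ big big big south big big big S big big south big ⇒ big big big south big big big south big big south big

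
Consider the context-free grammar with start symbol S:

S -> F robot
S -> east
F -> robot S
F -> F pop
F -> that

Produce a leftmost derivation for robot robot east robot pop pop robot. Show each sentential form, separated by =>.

S => F robot => F pop robot => F pop pop robot => robot S pop pop robot => robot F robot pop pop robot => robot robot S robot pop pop robot => robot robot east robot pop pop robot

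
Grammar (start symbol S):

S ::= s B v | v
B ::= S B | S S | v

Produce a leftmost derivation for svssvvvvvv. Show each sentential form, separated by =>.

S => sBv   [S ::= s B v]
sBv => sSBv   [B ::= S B]
sSBv => svBv   [S ::= v]
svBv => svSSv   [B ::= S S]
svSSv => svsBvSv   [S ::= s B v]
svsBvSv => svsSSvSv   [B ::= S S]
svsSSvSv => svssBvSvSv   [S ::= s B v]
svssBvSvSv => svssvvSvSv   [B ::= v]
svssvvSvSv => svssvvvvSv   [S ::= v]
svssvvvvSv => svssvvvvvv   [S ::= v]

S=>sBv=>sSBv=>svBv=>svSSv=>svsBvSv=>svsSSvSv=>svssBvSvSv=>svssvvSvSv=>svssvvvvSv=>svssvvvvvv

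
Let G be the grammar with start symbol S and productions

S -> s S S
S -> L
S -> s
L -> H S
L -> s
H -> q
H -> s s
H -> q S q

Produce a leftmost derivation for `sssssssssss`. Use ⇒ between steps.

S ⇒ sSS ⇒ ssSSS ⇒ ssLSS ⇒ sssSS ⇒ ssssSSS ⇒ sssssSSSS ⇒ ssssssSSSSS ⇒ sssssssSSSS ⇒ ssssssssSSS ⇒ sssssssssSS ⇒ ssssssssssS ⇒ sssssssssss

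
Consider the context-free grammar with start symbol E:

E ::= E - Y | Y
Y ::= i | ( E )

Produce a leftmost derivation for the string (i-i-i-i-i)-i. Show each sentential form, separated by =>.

E => E-Y => Y-Y => (E)-Y => (E-Y)-Y => (E-Y-Y)-Y => (E-Y-Y-Y)-Y => (E-Y-Y-Y-Y)-Y => (Y-Y-Y-Y-Y)-Y => (i-Y-Y-Y-Y)-Y => (i-i-Y-Y-Y)-Y => (i-i-i-Y-Y)-Y => (i-i-i-i-Y)-Y => (i-i-i-i-i)-Y => (i-i-i-i-i)-i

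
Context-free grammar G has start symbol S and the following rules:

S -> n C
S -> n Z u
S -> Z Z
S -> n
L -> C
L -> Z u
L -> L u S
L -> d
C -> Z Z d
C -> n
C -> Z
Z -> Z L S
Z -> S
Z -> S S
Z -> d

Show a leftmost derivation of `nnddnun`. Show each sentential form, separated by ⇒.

S ⇒ nC ⇒ nZ ⇒ nSS ⇒ nnZuS ⇒ nnZLSuS ⇒ nndLSuS ⇒ nnddSuS ⇒ nnddnuS ⇒ nnddnun

S ⇒ nC   [S -> n C]
nC ⇒ nZ   [C -> Z]
nZ ⇒ nSS   [Z -> S S]
nSS ⇒ nnZuS   [S -> n Z u]
nnZuS ⇒ nnZLSuS   [Z -> Z L S]
nnZLSuS ⇒ nndLSuS   [Z -> d]
nndLSuS ⇒ nnddSuS   [L -> d]
nnddSuS ⇒ nnddnuS   [S -> n]
nnddnuS ⇒ nnddnun   [S -> n]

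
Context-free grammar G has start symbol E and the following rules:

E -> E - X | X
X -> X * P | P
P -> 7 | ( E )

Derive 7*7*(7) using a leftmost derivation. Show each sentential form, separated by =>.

E => X => X*P => X*P*P => P*P*P => 7*P*P => 7*7*P => 7*7*(E) => 7*7*(X) => 7*7*(P) => 7*7*(7)

E => X   [E -> X]
X => X*P   [X -> X * P]
X*P => X*P*P   [X -> X * P]
X*P*P => P*P*P   [X -> P]
P*P*P => 7*P*P   [P -> 7]
7*P*P => 7*7*P   [P -> 7]
7*7*P => 7*7*(E)   [P -> ( E )]
7*7*(E) => 7*7*(X)   [E -> X]
7*7*(X) => 7*7*(P)   [X -> P]
7*7*(P) => 7*7*(7)   [P -> 7]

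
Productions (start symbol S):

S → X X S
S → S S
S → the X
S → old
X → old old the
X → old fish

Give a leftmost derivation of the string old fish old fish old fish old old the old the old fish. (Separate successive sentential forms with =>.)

S => X X S   [S → X X S]
X X S => old fish X S   [X → old fish]
old fish X S => old fish old fish S   [X → old fish]
old fish old fish S => old fish old fish X X S   [S → X X S]
old fish old fish X X S => old fish old fish old fish X S   [X → old fish]
old fish old fish old fish X S => old fish old fish old fish old old the S   [X → old old the]
old fish old fish old fish old old the S => old fish old fish old fish old old the S S   [S → S S]
old fish old fish old fish old old the S S => old fish old fish old fish old old the old S   [S → old]
old fish old fish old fish old old the old S => old fish old fish old fish old old the old the X   [S → the X]
old fish old fish old fish old old the old the X => old fish old fish old fish old old the old the old fish   [X → old fish]

S => X X S => old fish X S => old fish old fish S => old fish old fish X X S => old fish old fish old fish X S => old fish old fish old fish old old the S => old fish old fish old fish old old the S S => old fish old fish old fish old old the old S => old fish old fish old fish old old the old the X => old fish old fish old fish old old the old the old fish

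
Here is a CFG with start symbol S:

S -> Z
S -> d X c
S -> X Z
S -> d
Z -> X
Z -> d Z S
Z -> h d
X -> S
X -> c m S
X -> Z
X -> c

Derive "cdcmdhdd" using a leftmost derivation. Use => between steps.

S=>XZ=>cZ=>cdZS=>cdXS=>cdcmSS=>cdcmXZS=>cdcmSZS=>cdcmdZS=>cdcmdhdS=>cdcmdhdd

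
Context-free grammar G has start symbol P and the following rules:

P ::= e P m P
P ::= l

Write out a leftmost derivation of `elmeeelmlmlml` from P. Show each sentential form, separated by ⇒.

P ⇒ ePmP   [P ::= e P m P]
ePmP ⇒ elmP   [P ::= l]
elmP ⇒ elmePmP   [P ::= e P m P]
elmePmP ⇒ elmeePmPmP   [P ::= e P m P]
elmeePmPmP ⇒ elmeeePmPmPmP   [P ::= e P m P]
elmeeePmPmPmP ⇒ elmeeelmPmPmP   [P ::= l]
elmeeelmPmPmP ⇒ elmeeelmlmPmP   [P ::= l]
elmeeelmlmPmP ⇒ elmeeelmlmlmP   [P ::= l]
elmeeelmlmlmP ⇒ elmeeelmlmlml   [P ::= l]

P⇒ePmP⇒elmP⇒elmePmP⇒elmeePmPmP⇒elmeeePmPmPmP⇒elmeeelmPmPmP⇒elmeeelmlmPmP⇒elmeeelmlmlmP⇒elmeeelmlmlml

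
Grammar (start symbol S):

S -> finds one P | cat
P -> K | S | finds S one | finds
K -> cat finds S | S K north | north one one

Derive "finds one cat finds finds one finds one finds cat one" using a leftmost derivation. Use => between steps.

S => finds one P => finds one K => finds one cat finds S => finds one cat finds finds one P => finds one cat finds finds one S => finds one cat finds finds one finds one P => finds one cat finds finds one finds one finds S one => finds one cat finds finds one finds one finds cat one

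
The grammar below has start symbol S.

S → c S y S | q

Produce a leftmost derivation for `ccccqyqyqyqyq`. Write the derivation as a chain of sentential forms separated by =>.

S => cSyS   [S → c S y S]
cSyS => ccSySyS   [S → c S y S]
ccSySyS => cccSySySyS   [S → c S y S]
cccSySySyS => ccccSySySySyS   [S → c S y S]
ccccSySySySyS => ccccqySySySyS   [S → q]
ccccqySySySyS => ccccqyqySySyS   [S → q]
ccccqyqySySyS => ccccqyqyqySyS   [S → q]
ccccqyqyqySyS => ccccqyqyqyqyS   [S → q]
ccccqyqyqyqyS => ccccqyqyqyqyq   [S → q]

S=>cSyS=>ccSySyS=>cccSySySyS=>ccccSySySySyS=>ccccqySySySyS=>ccccqyqySySyS=>ccccqyqyqySyS=>ccccqyqyqyqyS=>ccccqyqyqyqyq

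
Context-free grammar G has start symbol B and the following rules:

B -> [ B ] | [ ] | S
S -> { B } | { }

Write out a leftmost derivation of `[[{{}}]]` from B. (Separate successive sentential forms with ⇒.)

B ⇒ [B] ⇒ [[B]] ⇒ [[S]] ⇒ [[{B}]] ⇒ [[{S}]] ⇒ [[{{}}]]

B ⇒ [B]   [B -> [ B ]]
[B] ⇒ [[B]]   [B -> [ B ]]
[[B]] ⇒ [[S]]   [B -> S]
[[S]] ⇒ [[{B}]]   [S -> { B }]
[[{B}]] ⇒ [[{S}]]   [B -> S]
[[{S}]] ⇒ [[{{}}]]   [S -> { }]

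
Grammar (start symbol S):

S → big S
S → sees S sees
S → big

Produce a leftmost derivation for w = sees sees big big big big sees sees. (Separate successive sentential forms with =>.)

S => sees S sees => sees sees S sees sees => sees sees big S sees sees => sees sees big big S sees sees => sees sees big big big S sees sees => sees sees big big big big sees sees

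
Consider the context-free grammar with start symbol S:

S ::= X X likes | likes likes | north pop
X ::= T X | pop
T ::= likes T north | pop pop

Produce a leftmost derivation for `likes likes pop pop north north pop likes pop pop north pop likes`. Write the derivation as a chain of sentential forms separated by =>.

S => X X likes => T X X likes => likes T north X X likes => likes likes T north north X X likes => likes likes pop pop north north X X likes => likes likes pop pop north north pop X likes => likes likes pop pop north north pop T X likes => likes likes pop pop north north pop likes T north X likes => likes likes pop pop north north pop likes pop pop north X likes => likes likes pop pop north north pop likes pop pop north pop likes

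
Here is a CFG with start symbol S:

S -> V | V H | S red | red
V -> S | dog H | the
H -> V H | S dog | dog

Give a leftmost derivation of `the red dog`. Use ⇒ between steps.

S ⇒ V H ⇒ S H ⇒ S red H ⇒ V red H ⇒ the red H ⇒ the red dog

S ⇒ V H   [S -> V H]
V H ⇒ S H   [V -> S]
S H ⇒ S red H   [S -> S red]
S red H ⇒ V red H   [S -> V]
V red H ⇒ the red H   [V -> the]
the red H ⇒ the red dog   [H -> dog]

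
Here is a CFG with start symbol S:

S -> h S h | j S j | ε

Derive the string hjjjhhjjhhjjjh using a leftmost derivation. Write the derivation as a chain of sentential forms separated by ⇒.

S ⇒ hSh   [S -> h S h]
hSh ⇒ hjSjh   [S -> j S j]
hjSjh ⇒ hjjSjjh   [S -> j S j]
hjjSjjh ⇒ hjjjSjjjh   [S -> j S j]
hjjjSjjjh ⇒ hjjjhShjjjh   [S -> h S h]
hjjjhShjjjh ⇒ hjjjhhShhjjjh   [S -> h S h]
hjjjhhShhjjjh ⇒ hjjjhhjSjhhjjjh   [S -> j S j]
hjjjhhjSjhhjjjh ⇒ hjjjhhjjhhjjjh   [S -> ε]

S⇒hSh⇒hjSjh⇒hjjSjjh⇒hjjjSjjjh⇒hjjjhShjjjh⇒hjjjhhShhjjjh⇒hjjjhhjSjhhjjjh⇒hjjjhhjjhhjjjh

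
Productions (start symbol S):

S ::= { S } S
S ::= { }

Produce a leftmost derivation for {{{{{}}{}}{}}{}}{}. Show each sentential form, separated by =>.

S => {S}S => {{S}S}S => {{{S}S}S}S => {{{{S}S}S}S}S => {{{{{}}S}S}S}S => {{{{{}}{}}S}S}S => {{{{{}}{}}{}}S}S => {{{{{}}{}}{}}{}}S => {{{{{}}{}}{}}{}}{}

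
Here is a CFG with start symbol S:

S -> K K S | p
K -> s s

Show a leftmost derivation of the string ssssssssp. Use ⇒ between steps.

S ⇒ KKS ⇒ ssKS ⇒ ssssS ⇒ ssssKKS ⇒ ssssssKS ⇒ ssssssssS ⇒ ssssssssp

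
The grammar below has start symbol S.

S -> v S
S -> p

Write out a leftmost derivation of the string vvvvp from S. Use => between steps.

S => vS   [S -> v S]
vS => vvS   [S -> v S]
vvS => vvvS   [S -> v S]
vvvS => vvvvS   [S -> v S]
vvvvS => vvvvp   [S -> p]

S => vS => vvS => vvvS => vvvvS => vvvvp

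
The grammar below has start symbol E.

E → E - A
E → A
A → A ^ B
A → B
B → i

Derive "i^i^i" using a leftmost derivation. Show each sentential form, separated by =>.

E => A   [E → A]
A => A^B   [A → A ^ B]
A^B => A^B^B   [A → A ^ B]
A^B^B => B^B^B   [A → B]
B^B^B => i^B^B   [B → i]
i^B^B => i^i^B   [B → i]
i^i^B => i^i^i   [B → i]

E => A => A^B => A^B^B => B^B^B => i^B^B => i^i^B => i^i^i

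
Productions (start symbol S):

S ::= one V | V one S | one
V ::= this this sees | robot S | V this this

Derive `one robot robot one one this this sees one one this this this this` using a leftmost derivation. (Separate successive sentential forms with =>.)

S => one V => one V this this => one V this this this this => one robot S this this this this => one robot V one S this this this this => one robot robot S one S this this this this => one robot robot one one S this this this this => one robot robot one one V one S this this this this => one robot robot one one this this sees one S this this this this => one robot robot one one this this sees one one this this this this

S => one V   [S ::= one V]
one V => one V this this   [V ::= V this this]
one V this this => one V this this this this   [V ::= V this this]
one V this this this this => one robot S this this this this   [V ::= robot S]
one robot S this this this this => one robot V one S this this this this   [S ::= V one S]
one robot V one S this this this this => one robot robot S one S this this this this   [V ::= robot S]
one robot robot S one S this this this this => one robot robot one one S this this this this   [S ::= one]
one robot robot one one S this this this this => one robot robot one one V one S this this this this   [S ::= V one S]
one robot robot one one V one S this this this this => one robot robot one one this this sees one S this this this this   [V ::= this this sees]
one robot robot one one this this sees one S this this this this => one robot robot one one this this sees one one this this this this   [S ::= one]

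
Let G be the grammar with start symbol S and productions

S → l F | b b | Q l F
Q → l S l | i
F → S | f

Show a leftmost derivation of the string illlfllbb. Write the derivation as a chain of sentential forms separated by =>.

S => QlF   [S → Q l F]
QlF => ilF   [Q → i]
ilF => ilS   [F → S]
ilS => ilQlF   [S → Q l F]
ilQlF => illSllF   [Q → l S l]
illSllF => illlFllF   [S → l F]
illlFllF => illlfllF   [F → f]
illlfllF => illlfllS   [F → S]
illlfllS => illlfllbb   [S → b b]

S => QlF => ilF => ilS => ilQlF => illSllF => illlFllF => illlfllF => illlfllS => illlfllbb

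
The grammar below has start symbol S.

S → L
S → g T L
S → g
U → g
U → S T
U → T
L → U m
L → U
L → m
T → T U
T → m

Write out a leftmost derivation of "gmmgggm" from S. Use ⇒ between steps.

S⇒gTL⇒gTUL⇒gmUL⇒gmTL⇒gmTUL⇒gmTUUL⇒gmTUUUL⇒gmmUUUL⇒gmmgUUL⇒gmmggUL⇒gmmgggL⇒gmmgggm

S ⇒ gTL   [S → g T L]
gTL ⇒ gTUL   [T → T U]
gTUL ⇒ gmUL   [T → m]
gmUL ⇒ gmTL   [U → T]
gmTL ⇒ gmTUL   [T → T U]
gmTUL ⇒ gmTUUL   [T → T U]
gmTUUL ⇒ gmTUUUL   [T → T U]
gmTUUUL ⇒ gmmUUUL   [T → m]
gmmUUUL ⇒ gmmgUUL   [U → g]
gmmgUUL ⇒ gmmggUL   [U → g]
gmmggUL ⇒ gmmgggL   [U → g]
gmmgggL ⇒ gmmgggm   [L → m]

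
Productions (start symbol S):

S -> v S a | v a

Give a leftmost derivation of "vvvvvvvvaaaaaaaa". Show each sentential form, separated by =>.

S => vSa => vvSaa => vvvSaaa => vvvvSaaaa => vvvvvSaaaaa => vvvvvvSaaaaaa => vvvvvvvSaaaaaaa => vvvvvvvvaaaaaaaa

S => vSa   [S -> v S a]
vSa => vvSaa   [S -> v S a]
vvSaa => vvvSaaa   [S -> v S a]
vvvSaaa => vvvvSaaaa   [S -> v S a]
vvvvSaaaa => vvvvvSaaaaa   [S -> v S a]
vvvvvSaaaaa => vvvvvvSaaaaaa   [S -> v S a]
vvvvvvSaaaaaa => vvvvvvvSaaaaaaa   [S -> v S a]
vvvvvvvSaaaaaaa => vvvvvvvvaaaaaaaa   [S -> v a]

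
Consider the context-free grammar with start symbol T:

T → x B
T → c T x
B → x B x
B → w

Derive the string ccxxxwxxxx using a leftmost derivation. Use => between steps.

T => cTx   [T → c T x]
cTx => ccTxx   [T → c T x]
ccTxx => ccxBxx   [T → x B]
ccxBxx => ccxxBxxx   [B → x B x]
ccxxBxxx => ccxxxBxxxx   [B → x B x]
ccxxxBxxxx => ccxxxwxxxx   [B → w]

T => cTx => ccTxx => ccxBxx => ccxxBxxx => ccxxxBxxxx => ccxxxwxxxx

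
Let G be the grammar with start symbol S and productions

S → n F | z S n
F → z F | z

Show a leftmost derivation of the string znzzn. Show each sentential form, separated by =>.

S => zSn   [S → z S n]
zSn => znFn   [S → n F]
znFn => znzFn   [F → z F]
znzFn => znzzn   [F → z]

S => zSn => znFn => znzFn => znzzn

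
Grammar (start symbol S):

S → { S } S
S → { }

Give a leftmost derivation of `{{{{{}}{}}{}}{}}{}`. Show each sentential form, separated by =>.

S => {S}S   [S → { S } S]
{S}S => {{S}S}S   [S → { S } S]
{{S}S}S => {{{S}S}S}S   [S → { S } S]
{{{S}S}S}S => {{{{S}S}S}S}S   [S → { S } S]
{{{{S}S}S}S}S => {{{{{}}S}S}S}S   [S → { }]
{{{{{}}S}S}S}S => {{{{{}}{}}S}S}S   [S → { }]
{{{{{}}{}}S}S}S => {{{{{}}{}}{}}S}S   [S → { }]
{{{{{}}{}}{}}S}S => {{{{{}}{}}{}}{}}S   [S → { }]
{{{{{}}{}}{}}{}}S => {{{{{}}{}}{}}{}}{}   [S → { }]

S => {S}S => {{S}S}S => {{{S}S}S}S => {{{{S}S}S}S}S => {{{{{}}S}S}S}S => {{{{{}}{}}S}S}S => {{{{{}}{}}{}}S}S => {{{{{}}{}}{}}{}}S => {{{{{}}{}}{}}{}}{}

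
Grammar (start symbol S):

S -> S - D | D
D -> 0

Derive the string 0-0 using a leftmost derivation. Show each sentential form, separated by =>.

S => S-D => D-D => 0-D => 0-0

S => S-D   [S -> S - D]
S-D => D-D   [S -> D]
D-D => 0-D   [D -> 0]
0-D => 0-0   [D -> 0]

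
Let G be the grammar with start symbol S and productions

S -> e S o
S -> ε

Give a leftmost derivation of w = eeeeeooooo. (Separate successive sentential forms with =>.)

S => eSo => eeSoo => eeeSooo => eeeeSoooo => eeeeeSooooo => eeeeeooooo

S => eSo   [S -> e S o]
eSo => eeSoo   [S -> e S o]
eeSoo => eeeSooo   [S -> e S o]
eeeSooo => eeeeSoooo   [S -> e S o]
eeeeSoooo => eeeeeSooooo   [S -> e S o]
eeeeeSooooo => eeeeeooooo   [S -> ε]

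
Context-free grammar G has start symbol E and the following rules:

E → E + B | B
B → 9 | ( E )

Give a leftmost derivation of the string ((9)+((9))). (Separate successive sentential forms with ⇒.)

E ⇒ B   [E → B]
B ⇒ (E)   [B → ( E )]
(E) ⇒ (E+B)   [E → E + B]
(E+B) ⇒ (B+B)   [E → B]
(B+B) ⇒ ((E)+B)   [B → ( E )]
((E)+B) ⇒ ((B)+B)   [E → B]
((B)+B) ⇒ ((9)+B)   [B → 9]
((9)+B) ⇒ ((9)+(E))   [B → ( E )]
((9)+(E)) ⇒ ((9)+(B))   [E → B]
((9)+(B)) ⇒ ((9)+((E)))   [B → ( E )]
((9)+((E))) ⇒ ((9)+((B)))   [E → B]
((9)+((B))) ⇒ ((9)+((9)))   [B → 9]

E⇒B⇒(E)⇒(E+B)⇒(B+B)⇒((E)+B)⇒((B)+B)⇒((9)+B)⇒((9)+(E))⇒((9)+(B))⇒((9)+((E)))⇒((9)+((B)))⇒((9)+((9)))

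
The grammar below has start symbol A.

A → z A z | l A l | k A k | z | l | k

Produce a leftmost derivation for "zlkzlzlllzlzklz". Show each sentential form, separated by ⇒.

A ⇒ zAz ⇒ zlAlz ⇒ zlkAklz ⇒ zlkzAzklz ⇒ zlkzlAlzklz ⇒ zlkzlzAzlzklz ⇒ zlkzlzlAlzlzklz ⇒ zlkzlzlllzlzklz

A ⇒ zAz   [A → z A z]
zAz ⇒ zlAlz   [A → l A l]
zlAlz ⇒ zlkAklz   [A → k A k]
zlkAklz ⇒ zlkzAzklz   [A → z A z]
zlkzAzklz ⇒ zlkzlAlzklz   [A → l A l]
zlkzlAlzklz ⇒ zlkzlzAzlzklz   [A → z A z]
zlkzlzAzlzklz ⇒ zlkzlzlAlzlzklz   [A → l A l]
zlkzlzlAlzlzklz ⇒ zlkzlzlllzlzklz   [A → l]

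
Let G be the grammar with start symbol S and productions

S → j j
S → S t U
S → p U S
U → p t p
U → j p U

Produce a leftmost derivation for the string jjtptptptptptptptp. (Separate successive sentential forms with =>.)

S=>StU=>StUtU=>StUtUtU=>StUtUtUtU=>jjtUtUtUtU=>jjtptptUtUtU=>jjtptptptptUtU=>jjtptptptptptptU=>jjtptptptptptptptp

S => StU   [S → S t U]
StU => StUtU   [S → S t U]
StUtU => StUtUtU   [S → S t U]
StUtUtU => StUtUtUtU   [S → S t U]
StUtUtUtU => jjtUtUtUtU   [S → j j]
jjtUtUtUtU => jjtptptUtUtU   [U → p t p]
jjtptptUtUtU => jjtptptptptUtU   [U → p t p]
jjtptptptptUtU => jjtptptptptptptU   [U → p t p]
jjtptptptptptptU => jjtptptptptptptptp   [U → p t p]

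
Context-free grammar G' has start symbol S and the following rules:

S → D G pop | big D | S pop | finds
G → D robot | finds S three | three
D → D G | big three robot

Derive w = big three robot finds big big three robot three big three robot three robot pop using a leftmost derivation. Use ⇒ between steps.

S ⇒ D G pop ⇒ D G G pop ⇒ big three robot G G pop ⇒ big three robot finds S three G pop ⇒ big three robot finds big D three G pop ⇒ big three robot finds big big three robot three G pop ⇒ big three robot finds big big three robot three D robot pop ⇒ big three robot finds big big three robot three D G robot pop ⇒ big three robot finds big big three robot three big three robot G robot pop ⇒ big three robot finds big big three robot three big three robot three robot pop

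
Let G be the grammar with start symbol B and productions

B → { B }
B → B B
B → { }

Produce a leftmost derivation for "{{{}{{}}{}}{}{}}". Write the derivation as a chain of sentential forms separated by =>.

B => {B}   [B → { B }]
{B} => {BB}   [B → B B]
{BB} => {BBB}   [B → B B]
{BBB} => {{B}BB}   [B → { B }]
{{B}BB} => {{BB}BB}   [B → B B]
{{BB}BB} => {{BBB}BB}   [B → B B]
{{BBB}BB} => {{{}BB}BB}   [B → { }]
{{{}BB}BB} => {{{}{B}B}BB}   [B → { B }]
{{{}{B}B}BB} => {{{}{{}}B}BB}   [B → { }]
{{{}{{}}B}BB} => {{{}{{}}{}}BB}   [B → { }]
{{{}{{}}{}}BB} => {{{}{{}}{}}{}B}   [B → { }]
{{{}{{}}{}}{}B} => {{{}{{}}{}}{}{}}   [B → { }]

B => {B} => {BB} => {BBB} => {{B}BB} => {{BB}BB} => {{BBB}BB} => {{{}BB}BB} => {{{}{B}B}BB} => {{{}{{}}B}BB} => {{{}{{}}{}}BB} => {{{}{{}}{}}{}B} => {{{}{{}}{}}{}{}}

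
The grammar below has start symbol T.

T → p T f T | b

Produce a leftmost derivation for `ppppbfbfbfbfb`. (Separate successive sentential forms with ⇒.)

T ⇒ pTfT ⇒ ppTfTfT ⇒ pppTfTfTfT ⇒ ppppTfTfTfTfT ⇒ ppppbfTfTfTfT ⇒ ppppbfbfTfTfT ⇒ ppppbfbfbfTfT ⇒ ppppbfbfbfbfT ⇒ ppppbfbfbfbfb

T ⇒ pTfT   [T → p T f T]
pTfT ⇒ ppTfTfT   [T → p T f T]
ppTfTfT ⇒ pppTfTfTfT   [T → p T f T]
pppTfTfTfT ⇒ ppppTfTfTfTfT   [T → p T f T]
ppppTfTfTfTfT ⇒ ppppbfTfTfTfT   [T → b]
ppppbfTfTfTfT ⇒ ppppbfbfTfTfT   [T → b]
ppppbfbfTfTfT ⇒ ppppbfbfbfTfT   [T → b]
ppppbfbfbfTfT ⇒ ppppbfbfbfbfT   [T → b]
ppppbfbfbfbfT ⇒ ppppbfbfbfbfb   [T → b]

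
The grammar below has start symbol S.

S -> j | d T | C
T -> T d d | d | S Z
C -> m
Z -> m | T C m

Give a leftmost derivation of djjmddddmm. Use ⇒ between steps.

S ⇒ dT ⇒ dSZ ⇒ djZ ⇒ djTCm ⇒ djTddCm ⇒ djTddddCm ⇒ djSZddddCm ⇒ djjZddddCm ⇒ djjmddddCm ⇒ djjmddddmm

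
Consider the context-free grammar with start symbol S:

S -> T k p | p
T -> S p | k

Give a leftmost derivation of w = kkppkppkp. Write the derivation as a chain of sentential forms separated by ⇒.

S ⇒ Tkp   [S -> T k p]
Tkp ⇒ Spkp   [T -> S p]
Spkp ⇒ Tkppkp   [S -> T k p]
Tkppkp ⇒ Spkppkp   [T -> S p]
Spkppkp ⇒ Tkppkppkp   [S -> T k p]
Tkppkppkp ⇒ kkppkppkp   [T -> k]

S ⇒ Tkp ⇒ Spkp ⇒ Tkppkp ⇒ Spkppkp ⇒ Tkppkppkp ⇒ kkppkppkp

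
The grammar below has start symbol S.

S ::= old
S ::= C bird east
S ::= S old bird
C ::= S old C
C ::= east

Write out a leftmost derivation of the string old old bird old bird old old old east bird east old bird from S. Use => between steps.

S => S old bird => C bird east old bird => S old C bird east old bird => S old bird old C bird east old bird => S old bird old bird old C bird east old bird => old old bird old bird old C bird east old bird => old old bird old bird old S old C bird east old bird => old old bird old bird old old old C bird east old bird => old old bird old bird old old old east bird east old bird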